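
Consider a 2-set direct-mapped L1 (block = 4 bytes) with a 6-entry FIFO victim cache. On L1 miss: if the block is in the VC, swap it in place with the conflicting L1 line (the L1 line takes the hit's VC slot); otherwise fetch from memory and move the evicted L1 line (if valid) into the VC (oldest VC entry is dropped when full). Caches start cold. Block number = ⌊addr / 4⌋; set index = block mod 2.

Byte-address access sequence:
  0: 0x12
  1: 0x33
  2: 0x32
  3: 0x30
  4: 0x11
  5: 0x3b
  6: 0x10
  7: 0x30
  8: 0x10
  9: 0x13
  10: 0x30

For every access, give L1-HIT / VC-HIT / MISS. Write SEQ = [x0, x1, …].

#0 0x12→b4/s0 MISS; vc=[]
#1 0x33→b12/s0 MISS; vc=[4]
#2 0x32→b12/s0 L1-HIT; vc=[4]
#3 0x30→b12/s0 L1-HIT; vc=[4]
#4 0x11→b4/s0 VC-HIT; vc=[12]
#5 0x3b→b14/s0 MISS; vc=[12,4]
#6 0x10→b4/s0 VC-HIT; vc=[12,14]
#7 0x30→b12/s0 VC-HIT; vc=[4,14]
#8 0x10→b4/s0 VC-HIT; vc=[12,14]
#9 0x13→b4/s0 L1-HIT; vc=[12,14]
#10 0x30→b12/s0 VC-HIT; vc=[4,14]

SEQ = [MISS, MISS, L1-HIT, L1-HIT, VC-HIT, MISS, VC-HIT, VC-HIT, VC-HIT, L1-HIT, VC-HIT]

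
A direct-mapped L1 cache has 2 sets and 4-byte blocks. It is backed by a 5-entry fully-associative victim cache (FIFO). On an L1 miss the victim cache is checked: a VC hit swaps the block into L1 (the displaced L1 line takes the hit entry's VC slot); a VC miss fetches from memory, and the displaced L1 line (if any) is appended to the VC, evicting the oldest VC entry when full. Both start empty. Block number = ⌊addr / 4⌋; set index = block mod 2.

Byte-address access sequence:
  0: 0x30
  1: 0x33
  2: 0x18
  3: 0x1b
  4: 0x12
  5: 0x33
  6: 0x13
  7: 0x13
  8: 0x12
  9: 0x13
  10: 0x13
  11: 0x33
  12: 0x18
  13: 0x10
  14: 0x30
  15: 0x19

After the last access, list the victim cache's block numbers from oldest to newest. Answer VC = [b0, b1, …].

0: 0x30 (blk 12, set 0) → MISS  vc=[]
1: 0x33 (blk 12, set 0) → L1-HIT  vc=[]
2: 0x18 (blk 6, set 0) → MISS  vc=[12]
3: 0x1b (blk 6, set 0) → L1-HIT  vc=[12]
4: 0x12 (blk 4, set 0) → MISS  vc=[12, 6]
5: 0x33 (blk 12, set 0) → VC-HIT  vc=[4, 6]
6: 0x13 (blk 4, set 0) → VC-HIT  vc=[12, 6]
7: 0x13 (blk 4, set 0) → L1-HIT  vc=[12, 6]
8: 0x12 (blk 4, set 0) → L1-HIT  vc=[12, 6]
9: 0x13 (blk 4, set 0) → L1-HIT  vc=[12, 6]
10: 0x13 (blk 4, set 0) → L1-HIT  vc=[12, 6]
11: 0x33 (blk 12, set 0) → VC-HIT  vc=[4, 6]
12: 0x18 (blk 6, set 0) → VC-HIT  vc=[4, 12]
13: 0x10 (blk 4, set 0) → VC-HIT  vc=[6, 12]
14: 0x30 (blk 12, set 0) → VC-HIT  vc=[6, 4]
15: 0x19 (blk 6, set 0) → VC-HIT  vc=[12, 4]

VC = [12, 4]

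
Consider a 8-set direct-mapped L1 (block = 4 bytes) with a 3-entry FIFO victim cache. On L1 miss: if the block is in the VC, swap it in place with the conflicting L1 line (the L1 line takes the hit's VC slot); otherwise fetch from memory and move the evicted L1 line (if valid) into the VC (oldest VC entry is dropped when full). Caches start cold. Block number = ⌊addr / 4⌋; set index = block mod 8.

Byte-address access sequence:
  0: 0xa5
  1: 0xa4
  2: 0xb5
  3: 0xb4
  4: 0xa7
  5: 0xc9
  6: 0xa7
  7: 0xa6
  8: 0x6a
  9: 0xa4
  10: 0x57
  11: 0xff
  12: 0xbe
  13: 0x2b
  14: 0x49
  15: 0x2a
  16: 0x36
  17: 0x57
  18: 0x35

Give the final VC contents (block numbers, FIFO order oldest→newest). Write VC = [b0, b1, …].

0: 0xa5 (blk 41, set 1) → MISS  vc=[]
1: 0xa4 (blk 41, set 1) → L1-HIT  vc=[]
2: 0xb5 (blk 45, set 5) → MISS  vc=[]
3: 0xb4 (blk 45, set 5) → L1-HIT  vc=[]
4: 0xa7 (blk 41, set 1) → L1-HIT  vc=[]
5: 0xc9 (blk 50, set 2) → MISS  vc=[]
6: 0xa7 (blk 41, set 1) → L1-HIT  vc=[]
7: 0xa6 (blk 41, set 1) → L1-HIT  vc=[]
8: 0x6a (blk 26, set 2) → MISS  vc=[50]
9: 0xa4 (blk 41, set 1) → L1-HIT  vc=[50]
10: 0x57 (blk 21, set 5) → MISS  vc=[50, 45]
11: 0xff (blk 63, set 7) → MISS  vc=[50, 45]
12: 0xbe (blk 47, set 7) → MISS  vc=[50, 45, 63]
13: 0x2b (blk 10, set 2) → MISS  vc=[45, 63, 26]
14: 0x49 (blk 18, set 2) → MISS  vc=[63, 26, 10]
15: 0x2a (blk 10, set 2) → VC-HIT  vc=[63, 26, 18]
16: 0x36 (blk 13, set 5) → MISS  vc=[26, 18, 21]
17: 0x57 (blk 21, set 5) → VC-HIT  vc=[26, 18, 13]
18: 0x35 (blk 13, set 5) → VC-HIT  vc=[26, 18, 21]

VC = [26, 18, 21]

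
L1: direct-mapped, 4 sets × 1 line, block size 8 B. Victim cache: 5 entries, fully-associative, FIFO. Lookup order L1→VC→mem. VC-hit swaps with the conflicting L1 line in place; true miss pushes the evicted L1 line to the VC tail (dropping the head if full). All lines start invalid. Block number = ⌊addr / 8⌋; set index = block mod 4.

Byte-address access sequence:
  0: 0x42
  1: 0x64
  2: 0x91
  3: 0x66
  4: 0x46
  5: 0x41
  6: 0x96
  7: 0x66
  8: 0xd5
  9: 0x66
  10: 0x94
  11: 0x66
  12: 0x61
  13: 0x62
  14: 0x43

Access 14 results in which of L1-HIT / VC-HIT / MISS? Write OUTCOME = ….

OUTCOME = VC-HIT

  [0] addr=0x42 blk=8 s=0: MISS | VC []
  [1] addr=0x64 blk=12 s=0: MISS | VC [8]
  [2] addr=0x91 blk=18 s=2: MISS | VC [8]
  [3] addr=0x66 blk=12 s=0: L1-HIT | VC [8]
  [4] addr=0x46 blk=8 s=0: VC-HIT | VC [12]
  [5] addr=0x41 blk=8 s=0: L1-HIT | VC [12]
  [6] addr=0x96 blk=18 s=2: L1-HIT | VC [12]
  [7] addr=0x66 blk=12 s=0: VC-HIT | VC [8]
  [8] addr=0xd5 blk=26 s=2: MISS | VC [8, 18]
  [9] addr=0x66 blk=12 s=0: L1-HIT | VC [8, 18]
  [10] addr=0x94 blk=18 s=2: VC-HIT | VC [8, 26]
  [11] addr=0x66 blk=12 s=0: L1-HIT | VC [8, 26]
  [12] addr=0x61 blk=12 s=0: L1-HIT | VC [8, 26]
  [13] addr=0x62 blk=12 s=0: L1-HIT | VC [8, 26]
  [14] addr=0x43 blk=8 s=0: VC-HIT | VC [12, 26]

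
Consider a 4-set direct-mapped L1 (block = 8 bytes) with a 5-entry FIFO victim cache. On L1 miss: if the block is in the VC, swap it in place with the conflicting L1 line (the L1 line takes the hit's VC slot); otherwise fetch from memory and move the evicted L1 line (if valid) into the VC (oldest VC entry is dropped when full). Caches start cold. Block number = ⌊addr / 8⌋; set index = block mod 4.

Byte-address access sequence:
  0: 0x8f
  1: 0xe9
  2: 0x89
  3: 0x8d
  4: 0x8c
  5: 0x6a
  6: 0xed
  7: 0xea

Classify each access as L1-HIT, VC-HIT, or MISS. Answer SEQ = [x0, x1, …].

SEQ = [MISS, MISS, VC-HIT, L1-HIT, L1-HIT, MISS, VC-HIT, L1-HIT]

0: 0x8f (blk 17, set 1) → MISS  vc=[]
1: 0xe9 (blk 29, set 1) → MISS  vc=[17]
2: 0x89 (blk 17, set 1) → VC-HIT  vc=[29]
3: 0x8d (blk 17, set 1) → L1-HIT  vc=[29]
4: 0x8c (blk 17, set 1) → L1-HIT  vc=[29]
5: 0x6a (blk 13, set 1) → MISS  vc=[29, 17]
6: 0xed (blk 29, set 1) → VC-HIT  vc=[13, 17]
7: 0xea (blk 29, set 1) → L1-HIT  vc=[13, 17]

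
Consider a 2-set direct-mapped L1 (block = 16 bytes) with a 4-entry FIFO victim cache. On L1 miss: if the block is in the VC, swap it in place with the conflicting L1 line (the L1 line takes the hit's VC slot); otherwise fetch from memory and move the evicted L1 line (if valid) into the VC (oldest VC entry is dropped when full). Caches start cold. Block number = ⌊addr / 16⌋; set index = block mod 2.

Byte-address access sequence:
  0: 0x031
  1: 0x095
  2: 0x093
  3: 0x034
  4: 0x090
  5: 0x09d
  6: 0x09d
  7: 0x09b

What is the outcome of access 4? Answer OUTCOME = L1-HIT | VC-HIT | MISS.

0: 0x31 (blk 3, set 1) → MISS  vc=[]
1: 0x95 (blk 9, set 1) → MISS  vc=[3]
2: 0x93 (blk 9, set 1) → L1-HIT  vc=[3]
3: 0x34 (blk 3, set 1) → VC-HIT  vc=[9]
4: 0x90 (blk 9, set 1) → VC-HIT  vc=[3]
5: 0x9d (blk 9, set 1) → L1-HIT  vc=[3]
6: 0x9d (blk 9, set 1) → L1-HIT  vc=[3]
7: 0x9b (blk 9, set 1) → L1-HIT  vc=[3]

OUTCOME = VC-HIT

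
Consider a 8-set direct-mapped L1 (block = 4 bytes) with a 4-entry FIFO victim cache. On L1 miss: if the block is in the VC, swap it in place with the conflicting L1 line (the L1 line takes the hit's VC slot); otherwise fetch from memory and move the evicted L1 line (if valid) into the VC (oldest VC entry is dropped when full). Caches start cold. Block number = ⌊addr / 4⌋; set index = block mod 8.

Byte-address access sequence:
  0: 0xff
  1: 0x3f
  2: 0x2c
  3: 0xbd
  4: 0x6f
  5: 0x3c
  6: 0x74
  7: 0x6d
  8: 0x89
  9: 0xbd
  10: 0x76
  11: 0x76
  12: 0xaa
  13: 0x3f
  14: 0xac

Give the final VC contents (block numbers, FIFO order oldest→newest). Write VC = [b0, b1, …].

VC = [47, 11, 34, 27]

#0 0xff→b63/s7 MISS; vc=[]
#1 0x3f→b15/s7 MISS; vc=[63]
#2 0x2c→b11/s3 MISS; vc=[63]
#3 0xbd→b47/s7 MISS; vc=[63,15]
#4 0x6f→b27/s3 MISS; vc=[63,15,11]
#5 0x3c→b15/s7 VC-HIT; vc=[63,47,11]
#6 0x74→b29/s5 MISS; vc=[63,47,11]
#7 0x6d→b27/s3 L1-HIT; vc=[63,47,11]
#8 0x89→b34/s2 MISS; vc=[63,47,11]
#9 0xbd→b47/s7 VC-HIT; vc=[63,15,11]
#10 0x76→b29/s5 L1-HIT; vc=[63,15,11]
#11 0x76→b29/s5 L1-HIT; vc=[63,15,11]
#12 0xaa→b42/s2 MISS; vc=[63,15,11,34]
#13 0x3f→b15/s7 VC-HIT; vc=[63,47,11,34]
#14 0xac→b43/s3 MISS; vc=[47,11,34,27]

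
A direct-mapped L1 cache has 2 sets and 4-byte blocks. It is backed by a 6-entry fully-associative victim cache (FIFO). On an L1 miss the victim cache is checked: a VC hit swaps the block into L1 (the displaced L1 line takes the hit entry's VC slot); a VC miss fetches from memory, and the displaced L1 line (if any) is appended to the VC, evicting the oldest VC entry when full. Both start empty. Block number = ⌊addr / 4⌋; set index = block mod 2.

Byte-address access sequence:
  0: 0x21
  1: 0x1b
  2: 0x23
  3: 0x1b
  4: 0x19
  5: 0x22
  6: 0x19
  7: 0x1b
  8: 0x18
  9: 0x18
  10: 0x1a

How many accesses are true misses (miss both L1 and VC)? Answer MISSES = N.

#0 0x21→b8/s0 MISS; vc=[]
#1 0x1b→b6/s0 MISS; vc=[8]
#2 0x23→b8/s0 VC-HIT; vc=[6]
#3 0x1b→b6/s0 VC-HIT; vc=[8]
#4 0x19→b6/s0 L1-HIT; vc=[8]
#5 0x22→b8/s0 VC-HIT; vc=[6]
#6 0x19→b6/s0 VC-HIT; vc=[8]
#7 0x1b→b6/s0 L1-HIT; vc=[8]
#8 0x18→b6/s0 L1-HIT; vc=[8]
#9 0x18→b6/s0 L1-HIT; vc=[8]
#10 0x1a→b6/s0 L1-HIT; vc=[8]

MISSES = 2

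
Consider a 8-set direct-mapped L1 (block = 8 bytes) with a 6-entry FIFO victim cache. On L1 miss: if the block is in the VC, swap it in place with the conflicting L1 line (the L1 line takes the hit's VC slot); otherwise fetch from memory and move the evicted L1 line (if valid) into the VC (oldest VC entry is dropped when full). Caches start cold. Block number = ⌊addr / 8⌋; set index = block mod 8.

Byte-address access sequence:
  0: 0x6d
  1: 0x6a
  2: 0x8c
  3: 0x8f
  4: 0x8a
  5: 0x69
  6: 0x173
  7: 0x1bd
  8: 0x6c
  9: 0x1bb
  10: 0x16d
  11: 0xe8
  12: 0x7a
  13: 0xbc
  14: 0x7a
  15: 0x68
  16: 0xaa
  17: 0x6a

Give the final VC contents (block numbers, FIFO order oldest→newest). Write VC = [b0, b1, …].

0: 0x6d (blk 13, set 5) → MISS  vc=[]
1: 0x6a (blk 13, set 5) → L1-HIT  vc=[]
2: 0x8c (blk 17, set 1) → MISS  vc=[]
3: 0x8f (blk 17, set 1) → L1-HIT  vc=[]
4: 0x8a (blk 17, set 1) → L1-HIT  vc=[]
5: 0x69 (blk 13, set 5) → L1-HIT  vc=[]
6: 0x173 (blk 46, set 6) → MISS  vc=[]
7: 0x1bd (blk 55, set 7) → MISS  vc=[]
8: 0x6c (blk 13, set 5) → L1-HIT  vc=[]
9: 0x1bb (blk 55, set 7) → L1-HIT  vc=[]
10: 0x16d (blk 45, set 5) → MISS  vc=[13]
11: 0xe8 (blk 29, set 5) → MISS  vc=[13, 45]
12: 0x7a (blk 15, set 7) → MISS  vc=[13, 45, 55]
13: 0xbc (blk 23, set 7) → MISS  vc=[13, 45, 55, 15]
14: 0x7a (blk 15, set 7) → VC-HIT  vc=[13, 45, 55, 23]
15: 0x68 (blk 13, set 5) → VC-HIT  vc=[29, 45, 55, 23]
16: 0xaa (blk 21, set 5) → MISS  vc=[29, 45, 55, 23, 13]
17: 0x6a (blk 13, set 5) → VC-HIT  vc=[29, 45, 55, 23, 21]

VC = [29, 45, 55, 23, 21]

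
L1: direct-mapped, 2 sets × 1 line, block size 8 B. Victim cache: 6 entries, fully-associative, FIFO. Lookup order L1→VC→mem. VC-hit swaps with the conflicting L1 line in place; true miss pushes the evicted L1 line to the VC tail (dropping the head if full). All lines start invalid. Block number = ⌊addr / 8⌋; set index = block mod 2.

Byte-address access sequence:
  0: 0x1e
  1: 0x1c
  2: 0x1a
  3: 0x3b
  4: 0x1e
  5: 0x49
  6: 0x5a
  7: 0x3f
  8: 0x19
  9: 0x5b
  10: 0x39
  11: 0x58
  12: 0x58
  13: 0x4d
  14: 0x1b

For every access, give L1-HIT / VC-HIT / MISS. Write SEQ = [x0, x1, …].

SEQ = [MISS, L1-HIT, L1-HIT, MISS, VC-HIT, MISS, MISS, VC-HIT, VC-HIT, VC-HIT, VC-HIT, VC-HIT, L1-HIT, VC-HIT, VC-HIT]

#0 0x1e→b3/s1 MISS; vc=[]
#1 0x1c→b3/s1 L1-HIT; vc=[]
#2 0x1a→b3/s1 L1-HIT; vc=[]
#3 0x3b→b7/s1 MISS; vc=[3]
#4 0x1e→b3/s1 VC-HIT; vc=[7]
#5 0x49→b9/s1 MISS; vc=[7,3]
#6 0x5a→b11/s1 MISS; vc=[7,3,9]
#7 0x3f→b7/s1 VC-HIT; vc=[11,3,9]
#8 0x19→b3/s1 VC-HIT; vc=[11,7,9]
#9 0x5b→b11/s1 VC-HIT; vc=[3,7,9]
#10 0x39→b7/s1 VC-HIT; vc=[3,11,9]
#11 0x58→b11/s1 VC-HIT; vc=[3,7,9]
#12 0x58→b11/s1 L1-HIT; vc=[3,7,9]
#13 0x4d→b9/s1 VC-HIT; vc=[3,7,11]
#14 0x1b→b3/s1 VC-HIT; vc=[9,7,11]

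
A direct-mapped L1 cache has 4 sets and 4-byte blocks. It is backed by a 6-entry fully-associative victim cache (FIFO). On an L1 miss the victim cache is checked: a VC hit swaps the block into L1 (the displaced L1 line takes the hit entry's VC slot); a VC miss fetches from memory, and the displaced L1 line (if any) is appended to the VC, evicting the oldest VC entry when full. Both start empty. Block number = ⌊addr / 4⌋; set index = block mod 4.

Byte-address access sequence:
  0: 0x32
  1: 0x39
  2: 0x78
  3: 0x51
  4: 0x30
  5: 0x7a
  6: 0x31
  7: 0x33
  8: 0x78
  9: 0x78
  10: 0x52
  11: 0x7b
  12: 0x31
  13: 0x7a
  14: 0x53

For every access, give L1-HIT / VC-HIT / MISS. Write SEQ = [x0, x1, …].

#0 0x32→b12/s0 MISS; vc=[]
#1 0x39→b14/s2 MISS; vc=[]
#2 0x78→b30/s2 MISS; vc=[14]
#3 0x51→b20/s0 MISS; vc=[14,12]
#4 0x30→b12/s0 VC-HIT; vc=[14,20]
#5 0x7a→b30/s2 L1-HIT; vc=[14,20]
#6 0x31→b12/s0 L1-HIT; vc=[14,20]
#7 0x33→b12/s0 L1-HIT; vc=[14,20]
#8 0x78→b30/s2 L1-HIT; vc=[14,20]
#9 0x78→b30/s2 L1-HIT; vc=[14,20]
#10 0x52→b20/s0 VC-HIT; vc=[14,12]
#11 0x7b→b30/s2 L1-HIT; vc=[14,12]
#12 0x31→b12/s0 VC-HIT; vc=[14,20]
#13 0x7a→b30/s2 L1-HIT; vc=[14,20]
#14 0x53→b20/s0 VC-HIT; vc=[14,12]

SEQ = [MISS, MISS, MISS, MISS, VC-HIT, L1-HIT, L1-HIT, L1-HIT, L1-HIT, L1-HIT, VC-HIT, L1-HIT, VC-HIT, L1-HIT, VC-HIT]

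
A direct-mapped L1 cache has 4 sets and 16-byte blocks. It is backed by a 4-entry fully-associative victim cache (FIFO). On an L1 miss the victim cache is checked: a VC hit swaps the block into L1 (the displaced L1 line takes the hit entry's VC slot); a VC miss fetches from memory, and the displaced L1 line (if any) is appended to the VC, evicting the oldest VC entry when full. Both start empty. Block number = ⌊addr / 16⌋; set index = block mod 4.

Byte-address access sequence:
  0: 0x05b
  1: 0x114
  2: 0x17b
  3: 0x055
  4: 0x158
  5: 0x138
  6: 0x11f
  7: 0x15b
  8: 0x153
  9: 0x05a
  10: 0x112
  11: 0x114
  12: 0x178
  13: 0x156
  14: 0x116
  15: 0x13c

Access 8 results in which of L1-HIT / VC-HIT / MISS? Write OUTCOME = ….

OUTCOME = L1-HIT

  [0] addr=0x5b blk=5 s=1: MISS | VC []
  [1] addr=0x114 blk=17 s=1: MISS | VC [5]
  [2] addr=0x17b blk=23 s=3: MISS | VC [5]
  [3] addr=0x55 blk=5 s=1: VC-HIT | VC [17]
  [4] addr=0x158 blk=21 s=1: MISS | VC [17, 5]
  [5] addr=0x138 blk=19 s=3: MISS | VC [17, 5, 23]
  [6] addr=0x11f blk=17 s=1: VC-HIT | VC [21, 5, 23]
  [7] addr=0x15b blk=21 s=1: VC-HIT | VC [17, 5, 23]
  [8] addr=0x153 blk=21 s=1: L1-HIT | VC [17, 5, 23]
  [9] addr=0x5a blk=5 s=1: VC-HIT | VC [17, 21, 23]
  [10] addr=0x112 blk=17 s=1: VC-HIT | VC [5, 21, 23]
  [11] addr=0x114 blk=17 s=1: L1-HIT | VC [5, 21, 23]
  [12] addr=0x178 blk=23 s=3: VC-HIT | VC [5, 21, 19]
  [13] addr=0x156 blk=21 s=1: VC-HIT | VC [5, 17, 19]
  [14] addr=0x116 blk=17 s=1: VC-HIT | VC [5, 21, 19]
  [15] addr=0x13c blk=19 s=3: VC-HIT | VC [5, 21, 23]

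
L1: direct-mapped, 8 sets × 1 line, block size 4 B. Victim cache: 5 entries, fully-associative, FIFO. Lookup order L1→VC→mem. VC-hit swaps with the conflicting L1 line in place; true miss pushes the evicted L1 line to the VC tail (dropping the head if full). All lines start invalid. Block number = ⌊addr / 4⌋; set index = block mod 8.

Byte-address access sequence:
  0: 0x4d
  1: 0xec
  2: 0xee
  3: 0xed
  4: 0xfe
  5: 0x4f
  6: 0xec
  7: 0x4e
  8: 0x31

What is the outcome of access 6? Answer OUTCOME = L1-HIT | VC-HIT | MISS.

#0 0x4d→b19/s3 MISS; vc=[]
#1 0xec→b59/s3 MISS; vc=[19]
#2 0xee→b59/s3 L1-HIT; vc=[19]
#3 0xed→b59/s3 L1-HIT; vc=[19]
#4 0xfe→b63/s7 MISS; vc=[19]
#5 0x4f→b19/s3 VC-HIT; vc=[59]
#6 0xec→b59/s3 VC-HIT; vc=[19]
#7 0x4e→b19/s3 VC-HIT; vc=[59]
#8 0x31→b12/s4 MISS; vc=[59]

OUTCOME = VC-HIT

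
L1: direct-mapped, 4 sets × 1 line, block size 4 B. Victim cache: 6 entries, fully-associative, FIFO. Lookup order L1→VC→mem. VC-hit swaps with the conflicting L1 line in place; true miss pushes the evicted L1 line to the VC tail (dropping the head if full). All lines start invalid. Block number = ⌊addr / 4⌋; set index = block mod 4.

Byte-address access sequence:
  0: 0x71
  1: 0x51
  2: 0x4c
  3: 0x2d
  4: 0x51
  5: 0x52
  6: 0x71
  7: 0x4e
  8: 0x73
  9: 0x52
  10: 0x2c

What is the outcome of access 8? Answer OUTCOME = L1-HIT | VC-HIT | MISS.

OUTCOME = L1-HIT

0: 0x71 (blk 28, set 0) → MISS  vc=[]
1: 0x51 (blk 20, set 0) → MISS  vc=[28]
2: 0x4c (blk 19, set 3) → MISS  vc=[28]
3: 0x2d (blk 11, set 3) → MISS  vc=[28, 19]
4: 0x51 (blk 20, set 0) → L1-HIT  vc=[28, 19]
5: 0x52 (blk 20, set 0) → L1-HIT  vc=[28, 19]
6: 0x71 (blk 28, set 0) → VC-HIT  vc=[20, 19]
7: 0x4e (blk 19, set 3) → VC-HIT  vc=[20, 11]
8: 0x73 (blk 28, set 0) → L1-HIT  vc=[20, 11]
9: 0x52 (blk 20, set 0) → VC-HIT  vc=[28, 11]
10: 0x2c (blk 11, set 3) → VC-HIT  vc=[28, 19]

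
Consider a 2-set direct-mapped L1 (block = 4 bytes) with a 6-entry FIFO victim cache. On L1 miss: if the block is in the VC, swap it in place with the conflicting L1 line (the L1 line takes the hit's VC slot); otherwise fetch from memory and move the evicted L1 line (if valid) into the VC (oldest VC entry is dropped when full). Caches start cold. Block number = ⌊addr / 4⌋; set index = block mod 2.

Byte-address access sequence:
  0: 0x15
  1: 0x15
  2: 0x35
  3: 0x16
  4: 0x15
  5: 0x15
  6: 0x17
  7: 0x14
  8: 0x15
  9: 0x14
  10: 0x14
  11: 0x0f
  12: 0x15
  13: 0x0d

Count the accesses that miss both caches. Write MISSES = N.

MISSES = 3

#0 0x15→b5/s1 MISS; vc=[]
#1 0x15→b5/s1 L1-HIT; vc=[]
#2 0x35→b13/s1 MISS; vc=[5]
#3 0x16→b5/s1 VC-HIT; vc=[13]
#4 0x15→b5/s1 L1-HIT; vc=[13]
#5 0x15→b5/s1 L1-HIT; vc=[13]
#6 0x17→b5/s1 L1-HIT; vc=[13]
#7 0x14→b5/s1 L1-HIT; vc=[13]
#8 0x15→b5/s1 L1-HIT; vc=[13]
#9 0x14→b5/s1 L1-HIT; vc=[13]
#10 0x14→b5/s1 L1-HIT; vc=[13]
#11 0xf→b3/s1 MISS; vc=[13,5]
#12 0x15→b5/s1 VC-HIT; vc=[13,3]
#13 0xd→b3/s1 VC-HIT; vc=[13,5]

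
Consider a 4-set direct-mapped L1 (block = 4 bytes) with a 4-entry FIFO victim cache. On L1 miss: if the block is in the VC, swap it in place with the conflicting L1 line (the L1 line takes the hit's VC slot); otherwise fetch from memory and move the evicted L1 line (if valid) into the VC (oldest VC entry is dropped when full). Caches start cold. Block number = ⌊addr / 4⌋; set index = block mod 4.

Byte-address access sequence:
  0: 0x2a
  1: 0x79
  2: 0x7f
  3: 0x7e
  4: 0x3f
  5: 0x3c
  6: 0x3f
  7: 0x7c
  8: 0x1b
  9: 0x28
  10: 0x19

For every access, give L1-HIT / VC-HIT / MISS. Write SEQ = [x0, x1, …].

0: 0x2a (blk 10, set 2) → MISS  vc=[]
1: 0x79 (blk 30, set 2) → MISS  vc=[10]
2: 0x7f (blk 31, set 3) → MISS  vc=[10]
3: 0x7e (blk 31, set 3) → L1-HIT  vc=[10]
4: 0x3f (blk 15, set 3) → MISS  vc=[10, 31]
5: 0x3c (blk 15, set 3) → L1-HIT  vc=[10, 31]
6: 0x3f (blk 15, set 3) → L1-HIT  vc=[10, 31]
7: 0x7c (blk 31, set 3) → VC-HIT  vc=[10, 15]
8: 0x1b (blk 6, set 2) → MISS  vc=[10, 15, 30]
9: 0x28 (blk 10, set 2) → VC-HIT  vc=[6, 15, 30]
10: 0x19 (blk 6, set 2) → VC-HIT  vc=[10, 15, 30]

SEQ = [MISS, MISS, MISS, L1-HIT, MISS, L1-HIT, L1-HIT, VC-HIT, MISS, VC-HIT, VC-HIT]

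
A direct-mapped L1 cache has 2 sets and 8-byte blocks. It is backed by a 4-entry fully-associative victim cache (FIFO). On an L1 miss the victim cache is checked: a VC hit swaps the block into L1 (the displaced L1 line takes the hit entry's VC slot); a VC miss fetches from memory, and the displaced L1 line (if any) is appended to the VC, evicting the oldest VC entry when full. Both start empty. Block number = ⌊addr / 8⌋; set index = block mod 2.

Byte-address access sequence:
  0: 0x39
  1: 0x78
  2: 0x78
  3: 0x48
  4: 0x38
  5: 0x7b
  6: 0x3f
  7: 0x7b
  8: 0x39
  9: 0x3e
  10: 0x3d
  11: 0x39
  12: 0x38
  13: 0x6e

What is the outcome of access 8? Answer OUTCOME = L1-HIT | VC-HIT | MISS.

#0 0x39→b7/s1 MISS; vc=[]
#1 0x78→b15/s1 MISS; vc=[7]
#2 0x78→b15/s1 L1-HIT; vc=[7]
#3 0x48→b9/s1 MISS; vc=[7,15]
#4 0x38→b7/s1 VC-HIT; vc=[9,15]
#5 0x7b→b15/s1 VC-HIT; vc=[9,7]
#6 0x3f→b7/s1 VC-HIT; vc=[9,15]
#7 0x7b→b15/s1 VC-HIT; vc=[9,7]
#8 0x39→b7/s1 VC-HIT; vc=[9,15]
#9 0x3e→b7/s1 L1-HIT; vc=[9,15]
#10 0x3d→b7/s1 L1-HIT; vc=[9,15]
#11 0x39→b7/s1 L1-HIT; vc=[9,15]
#12 0x38→b7/s1 L1-HIT; vc=[9,15]
#13 0x6e→b13/s1 MISS; vc=[9,15,7]

OUTCOME = VC-HIT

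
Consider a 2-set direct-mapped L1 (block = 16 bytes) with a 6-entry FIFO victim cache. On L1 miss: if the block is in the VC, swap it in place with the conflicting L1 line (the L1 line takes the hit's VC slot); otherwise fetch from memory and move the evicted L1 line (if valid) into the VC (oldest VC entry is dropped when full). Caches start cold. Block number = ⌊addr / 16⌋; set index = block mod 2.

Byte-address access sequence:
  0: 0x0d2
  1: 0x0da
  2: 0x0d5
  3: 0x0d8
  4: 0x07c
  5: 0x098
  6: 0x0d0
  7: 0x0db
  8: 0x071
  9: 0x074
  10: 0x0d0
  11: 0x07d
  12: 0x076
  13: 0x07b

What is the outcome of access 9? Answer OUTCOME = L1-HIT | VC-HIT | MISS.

0: 0xd2 (blk 13, set 1) → MISS  vc=[]
1: 0xda (blk 13, set 1) → L1-HIT  vc=[]
2: 0xd5 (blk 13, set 1) → L1-HIT  vc=[]
3: 0xd8 (blk 13, set 1) → L1-HIT  vc=[]
4: 0x7c (blk 7, set 1) → MISS  vc=[13]
5: 0x98 (blk 9, set 1) → MISS  vc=[13, 7]
6: 0xd0 (blk 13, set 1) → VC-HIT  vc=[9, 7]
7: 0xdb (blk 13, set 1) → L1-HIT  vc=[9, 7]
8: 0x71 (blk 7, set 1) → VC-HIT  vc=[9, 13]
9: 0x74 (blk 7, set 1) → L1-HIT  vc=[9, 13]
10: 0xd0 (blk 13, set 1) → VC-HIT  vc=[9, 7]
11: 0x7d (blk 7, set 1) → VC-HIT  vc=[9, 13]
12: 0x76 (blk 7, set 1) → L1-HIT  vc=[9, 13]
13: 0x7b (blk 7, set 1) → L1-HIT  vc=[9, 13]

OUTCOME = L1-HIT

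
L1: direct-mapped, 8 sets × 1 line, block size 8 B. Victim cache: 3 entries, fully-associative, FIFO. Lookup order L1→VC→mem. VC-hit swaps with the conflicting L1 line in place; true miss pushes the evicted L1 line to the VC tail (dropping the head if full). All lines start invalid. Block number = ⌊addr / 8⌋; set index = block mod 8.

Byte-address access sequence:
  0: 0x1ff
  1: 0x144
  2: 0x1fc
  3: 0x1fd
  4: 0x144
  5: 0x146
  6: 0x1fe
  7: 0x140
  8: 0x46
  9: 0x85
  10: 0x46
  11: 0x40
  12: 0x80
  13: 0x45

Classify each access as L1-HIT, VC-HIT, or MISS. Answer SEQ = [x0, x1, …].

  [0] addr=0x1ff blk=63 s=7: MISS | VC []
  [1] addr=0x144 blk=40 s=0: MISS | VC []
  [2] addr=0x1fc blk=63 s=7: L1-HIT | VC []
  [3] addr=0x1fd blk=63 s=7: L1-HIT | VC []
  [4] addr=0x144 blk=40 s=0: L1-HIT | VC []
  [5] addr=0x146 blk=40 s=0: L1-HIT | VC []
  [6] addr=0x1fe blk=63 s=7: L1-HIT | VC []
  [7] addr=0x140 blk=40 s=0: L1-HIT | VC []
  [8] addr=0x46 blk=8 s=0: MISS | VC [40]
  [9] addr=0x85 blk=16 s=0: MISS | VC [40, 8]
  [10] addr=0x46 blk=8 s=0: VC-HIT | VC [40, 16]
  [11] addr=0x40 blk=8 s=0: L1-HIT | VC [40, 16]
  [12] addr=0x80 blk=16 s=0: VC-HIT | VC [40, 8]
  [13] addr=0x45 blk=8 s=0: VC-HIT | VC [40, 16]

SEQ = [MISS, MISS, L1-HIT, L1-HIT, L1-HIT, L1-HIT, L1-HIT, L1-HIT, MISS, MISS, VC-HIT, L1-HIT, VC-HIT, VC-HIT]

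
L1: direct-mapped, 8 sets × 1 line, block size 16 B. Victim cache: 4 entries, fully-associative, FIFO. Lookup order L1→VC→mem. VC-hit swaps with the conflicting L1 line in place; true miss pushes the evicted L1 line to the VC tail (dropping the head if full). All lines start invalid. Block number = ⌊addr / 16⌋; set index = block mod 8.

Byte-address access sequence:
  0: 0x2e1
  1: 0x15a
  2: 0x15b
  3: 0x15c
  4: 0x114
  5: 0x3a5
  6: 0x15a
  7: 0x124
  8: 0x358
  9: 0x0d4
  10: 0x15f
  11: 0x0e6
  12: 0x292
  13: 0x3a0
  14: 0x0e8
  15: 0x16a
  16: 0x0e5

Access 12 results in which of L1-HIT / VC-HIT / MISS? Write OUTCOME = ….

OUTCOME = MISS

#0 0x2e1→b46/s6 MISS; vc=[]
#1 0x15a→b21/s5 MISS; vc=[]
#2 0x15b→b21/s5 L1-HIT; vc=[]
#3 0x15c→b21/s5 L1-HIT; vc=[]
#4 0x114→b17/s1 MISS; vc=[]
#5 0x3a5→b58/s2 MISS; vc=[]
#6 0x15a→b21/s5 L1-HIT; vc=[]
#7 0x124→b18/s2 MISS; vc=[58]
#8 0x358→b53/s5 MISS; vc=[58,21]
#9 0xd4→b13/s5 MISS; vc=[58,21,53]
#10 0x15f→b21/s5 VC-HIT; vc=[58,13,53]
#11 0xe6→b14/s6 MISS; vc=[58,13,53,46]
#12 0x292→b41/s1 MISS; vc=[13,53,46,17]
#13 0x3a0→b58/s2 MISS; vc=[53,46,17,18]
#14 0xe8→b14/s6 L1-HIT; vc=[53,46,17,18]
#15 0x16a→b22/s6 MISS; vc=[46,17,18,14]
#16 0xe5→b14/s6 VC-HIT; vc=[46,17,18,22]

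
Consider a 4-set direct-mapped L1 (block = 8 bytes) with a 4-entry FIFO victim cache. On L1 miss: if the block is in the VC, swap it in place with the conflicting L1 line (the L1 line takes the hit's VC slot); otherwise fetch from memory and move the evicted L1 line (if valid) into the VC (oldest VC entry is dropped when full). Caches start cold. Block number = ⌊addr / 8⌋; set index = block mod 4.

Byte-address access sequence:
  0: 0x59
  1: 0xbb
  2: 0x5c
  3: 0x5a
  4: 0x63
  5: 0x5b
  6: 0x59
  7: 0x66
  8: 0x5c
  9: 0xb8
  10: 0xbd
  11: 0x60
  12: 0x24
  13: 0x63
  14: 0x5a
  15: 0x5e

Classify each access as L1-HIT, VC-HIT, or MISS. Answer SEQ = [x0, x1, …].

0: 0x59 (blk 11, set 3) → MISS  vc=[]
1: 0xbb (blk 23, set 3) → MISS  vc=[11]
2: 0x5c (blk 11, set 3) → VC-HIT  vc=[23]
3: 0x5a (blk 11, set 3) → L1-HIT  vc=[23]
4: 0x63 (blk 12, set 0) → MISS  vc=[23]
5: 0x5b (blk 11, set 3) → L1-HIT  vc=[23]
6: 0x59 (blk 11, set 3) → L1-HIT  vc=[23]
7: 0x66 (blk 12, set 0) → L1-HIT  vc=[23]
8: 0x5c (blk 11, set 3) → L1-HIT  vc=[23]
9: 0xb8 (blk 23, set 3) → VC-HIT  vc=[11]
10: 0xbd (blk 23, set 3) → L1-HIT  vc=[11]
11: 0x60 (blk 12, set 0) → L1-HIT  vc=[11]
12: 0x24 (blk 4, set 0) → MISS  vc=[11, 12]
13: 0x63 (blk 12, set 0) → VC-HIT  vc=[11, 4]
14: 0x5a (blk 11, set 3) → VC-HIT  vc=[23, 4]
15: 0x5e (blk 11, set 3) → L1-HIT  vc=[23, 4]

SEQ = [MISS, MISS, VC-HIT, L1-HIT, MISS, L1-HIT, L1-HIT, L1-HIT, L1-HIT, VC-HIT, L1-HIT, L1-HIT, MISS, VC-HIT, VC-HIT, L1-HIT]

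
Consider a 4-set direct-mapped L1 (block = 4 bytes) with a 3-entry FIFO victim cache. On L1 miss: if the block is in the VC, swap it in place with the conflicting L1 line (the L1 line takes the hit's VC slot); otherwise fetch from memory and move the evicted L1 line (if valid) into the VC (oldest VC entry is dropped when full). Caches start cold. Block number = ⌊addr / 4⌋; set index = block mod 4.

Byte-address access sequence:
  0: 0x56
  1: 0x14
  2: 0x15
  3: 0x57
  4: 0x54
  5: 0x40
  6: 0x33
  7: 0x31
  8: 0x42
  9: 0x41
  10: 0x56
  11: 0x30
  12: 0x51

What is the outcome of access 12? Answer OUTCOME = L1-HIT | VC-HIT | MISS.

0: 0x56 (blk 21, set 1) → MISS  vc=[]
1: 0x14 (blk 5, set 1) → MISS  vc=[21]
2: 0x15 (blk 5, set 1) → L1-HIT  vc=[21]
3: 0x57 (blk 21, set 1) → VC-HIT  vc=[5]
4: 0x54 (blk 21, set 1) → L1-HIT  vc=[5]
5: 0x40 (blk 16, set 0) → MISS  vc=[5]
6: 0x33 (blk 12, set 0) → MISS  vc=[5, 16]
7: 0x31 (blk 12, set 0) → L1-HIT  vc=[5, 16]
8: 0x42 (blk 16, set 0) → VC-HIT  vc=[5, 12]
9: 0x41 (blk 16, set 0) → L1-HIT  vc=[5, 12]
10: 0x56 (blk 21, set 1) → L1-HIT  vc=[5, 12]
11: 0x30 (blk 12, set 0) → VC-HIT  vc=[5, 16]
12: 0x51 (blk 20, set 0) → MISS  vc=[5, 16, 12]

OUTCOME = MISS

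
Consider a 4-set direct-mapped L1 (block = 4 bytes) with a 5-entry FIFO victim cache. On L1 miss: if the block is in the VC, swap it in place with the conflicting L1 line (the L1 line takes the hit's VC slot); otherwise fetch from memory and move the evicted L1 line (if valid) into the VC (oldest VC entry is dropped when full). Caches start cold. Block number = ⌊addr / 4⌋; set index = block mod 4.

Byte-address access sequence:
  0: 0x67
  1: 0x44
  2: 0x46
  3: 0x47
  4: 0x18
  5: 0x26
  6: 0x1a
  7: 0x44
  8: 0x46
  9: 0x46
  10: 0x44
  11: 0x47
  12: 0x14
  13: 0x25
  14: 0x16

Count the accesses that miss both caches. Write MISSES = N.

MISSES = 5

  [0] addr=0x67 blk=25 s=1: MISS | VC []
  [1] addr=0x44 blk=17 s=1: MISS | VC [25]
  [2] addr=0x46 blk=17 s=1: L1-HIT | VC [25]
  [3] addr=0x47 blk=17 s=1: L1-HIT | VC [25]
  [4] addr=0x18 blk=6 s=2: MISS | VC [25]
  [5] addr=0x26 blk=9 s=1: MISS | VC [25, 17]
  [6] addr=0x1a blk=6 s=2: L1-HIT | VC [25, 17]
  [7] addr=0x44 blk=17 s=1: VC-HIT | VC [25, 9]
  [8] addr=0x46 blk=17 s=1: L1-HIT | VC [25, 9]
  [9] addr=0x46 blk=17 s=1: L1-HIT | VC [25, 9]
  [10] addr=0x44 blk=17 s=1: L1-HIT | VC [25, 9]
  [11] addr=0x47 blk=17 s=1: L1-HIT | VC [25, 9]
  [12] addr=0x14 blk=5 s=1: MISS | VC [25, 9, 17]
  [13] addr=0x25 blk=9 s=1: VC-HIT | VC [25, 5, 17]
  [14] addr=0x16 blk=5 s=1: VC-HIT | VC [25, 9, 17]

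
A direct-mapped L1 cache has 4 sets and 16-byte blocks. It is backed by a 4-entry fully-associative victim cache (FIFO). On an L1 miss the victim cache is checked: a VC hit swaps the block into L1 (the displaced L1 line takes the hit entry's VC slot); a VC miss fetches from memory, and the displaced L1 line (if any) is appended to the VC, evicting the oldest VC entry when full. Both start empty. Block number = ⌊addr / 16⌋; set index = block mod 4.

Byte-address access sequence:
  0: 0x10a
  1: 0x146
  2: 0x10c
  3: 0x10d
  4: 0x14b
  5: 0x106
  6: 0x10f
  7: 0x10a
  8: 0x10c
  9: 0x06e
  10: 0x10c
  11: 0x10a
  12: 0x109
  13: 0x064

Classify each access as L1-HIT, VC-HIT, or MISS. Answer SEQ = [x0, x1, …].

SEQ = [MISS, MISS, VC-HIT, L1-HIT, VC-HIT, VC-HIT, L1-HIT, L1-HIT, L1-HIT, MISS, L1-HIT, L1-HIT, L1-HIT, L1-HIT]

#0 0x10a→b16/s0 MISS; vc=[]
#1 0x146→b20/s0 MISS; vc=[16]
#2 0x10c→b16/s0 VC-HIT; vc=[20]
#3 0x10d→b16/s0 L1-HIT; vc=[20]
#4 0x14b→b20/s0 VC-HIT; vc=[16]
#5 0x106→b16/s0 VC-HIT; vc=[20]
#6 0x10f→b16/s0 L1-HIT; vc=[20]
#7 0x10a→b16/s0 L1-HIT; vc=[20]
#8 0x10c→b16/s0 L1-HIT; vc=[20]
#9 0x6e→b6/s2 MISS; vc=[20]
#10 0x10c→b16/s0 L1-HIT; vc=[20]
#11 0x10a→b16/s0 L1-HIT; vc=[20]
#12 0x109→b16/s0 L1-HIT; vc=[20]
#13 0x64→b6/s2 L1-HIT; vc=[20]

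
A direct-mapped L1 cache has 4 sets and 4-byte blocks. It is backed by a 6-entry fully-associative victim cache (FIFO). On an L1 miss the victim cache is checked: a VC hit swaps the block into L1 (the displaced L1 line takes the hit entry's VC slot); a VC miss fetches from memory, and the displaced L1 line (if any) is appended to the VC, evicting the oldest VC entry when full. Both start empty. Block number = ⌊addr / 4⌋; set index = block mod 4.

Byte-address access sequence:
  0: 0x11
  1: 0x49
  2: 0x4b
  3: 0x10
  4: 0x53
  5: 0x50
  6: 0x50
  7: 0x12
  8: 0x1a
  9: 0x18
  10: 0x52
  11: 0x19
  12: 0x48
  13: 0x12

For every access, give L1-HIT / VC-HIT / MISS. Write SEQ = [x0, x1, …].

SEQ = [MISS, MISS, L1-HIT, L1-HIT, MISS, L1-HIT, L1-HIT, VC-HIT, MISS, L1-HIT, VC-HIT, L1-HIT, VC-HIT, VC-HIT]

  [0] addr=0x11 blk=4 s=0: MISS | VC []
  [1] addr=0x49 blk=18 s=2: MISS | VC []
  [2] addr=0x4b blk=18 s=2: L1-HIT | VC []
  [3] addr=0x10 blk=4 s=0: L1-HIT | VC []
  [4] addr=0x53 blk=20 s=0: MISS | VC [4]
  [5] addr=0x50 blk=20 s=0: L1-HIT | VC [4]
  [6] addr=0x50 blk=20 s=0: L1-HIT | VC [4]
  [7] addr=0x12 blk=4 s=0: VC-HIT | VC [20]
  [8] addr=0x1a blk=6 s=2: MISS | VC [20, 18]
  [9] addr=0x18 blk=6 s=2: L1-HIT | VC [20, 18]
  [10] addr=0x52 blk=20 s=0: VC-HIT | VC [4, 18]
  [11] addr=0x19 blk=6 s=2: L1-HIT | VC [4, 18]
  [12] addr=0x48 blk=18 s=2: VC-HIT | VC [4, 6]
  [13] addr=0x12 blk=4 s=0: VC-HIT | VC [20, 6]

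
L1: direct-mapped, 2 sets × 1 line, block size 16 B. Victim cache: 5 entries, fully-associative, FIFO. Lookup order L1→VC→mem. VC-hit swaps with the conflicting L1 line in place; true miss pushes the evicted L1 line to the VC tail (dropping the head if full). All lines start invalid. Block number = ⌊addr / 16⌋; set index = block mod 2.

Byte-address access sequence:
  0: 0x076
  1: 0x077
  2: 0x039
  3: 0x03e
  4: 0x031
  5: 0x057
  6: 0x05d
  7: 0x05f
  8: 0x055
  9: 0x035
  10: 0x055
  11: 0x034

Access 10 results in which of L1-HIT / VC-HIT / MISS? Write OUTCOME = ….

  [0] addr=0x76 blk=7 s=1: MISS | VC []
  [1] addr=0x77 blk=7 s=1: L1-HIT | VC []
  [2] addr=0x39 blk=3 s=1: MISS | VC [7]
  [3] addr=0x3e blk=3 s=1: L1-HIT | VC [7]
  [4] addr=0x31 blk=3 s=1: L1-HIT | VC [7]
  [5] addr=0x57 blk=5 s=1: MISS | VC [7, 3]
  [6] addr=0x5d blk=5 s=1: L1-HIT | VC [7, 3]
  [7] addr=0x5f blk=5 s=1: L1-HIT | VC [7, 3]
  [8] addr=0x55 blk=5 s=1: L1-HIT | VC [7, 3]
  [9] addr=0x35 blk=3 s=1: VC-HIT | VC [7, 5]
  [10] addr=0x55 blk=5 s=1: VC-HIT | VC [7, 3]
  [11] addr=0x34 blk=3 s=1: VC-HIT | VC [7, 5]

OUTCOME = VC-HIT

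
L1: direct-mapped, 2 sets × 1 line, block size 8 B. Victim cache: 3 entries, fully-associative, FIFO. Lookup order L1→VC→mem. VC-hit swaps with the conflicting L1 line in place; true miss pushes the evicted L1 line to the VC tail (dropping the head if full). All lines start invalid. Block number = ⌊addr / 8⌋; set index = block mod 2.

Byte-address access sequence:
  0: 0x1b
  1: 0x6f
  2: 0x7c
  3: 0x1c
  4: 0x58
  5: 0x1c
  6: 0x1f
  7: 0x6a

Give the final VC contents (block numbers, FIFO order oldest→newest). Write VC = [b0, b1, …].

#0 0x1b→b3/s1 MISS; vc=[]
#1 0x6f→b13/s1 MISS; vc=[3]
#2 0x7c→b15/s1 MISS; vc=[3,13]
#3 0x1c→b3/s1 VC-HIT; vc=[15,13]
#4 0x58→b11/s1 MISS; vc=[15,13,3]
#5 0x1c→b3/s1 VC-HIT; vc=[15,13,11]
#6 0x1f→b3/s1 L1-HIT; vc=[15,13,11]
#7 0x6a→b13/s1 VC-HIT; vc=[15,3,11]

VC = [15, 3, 11]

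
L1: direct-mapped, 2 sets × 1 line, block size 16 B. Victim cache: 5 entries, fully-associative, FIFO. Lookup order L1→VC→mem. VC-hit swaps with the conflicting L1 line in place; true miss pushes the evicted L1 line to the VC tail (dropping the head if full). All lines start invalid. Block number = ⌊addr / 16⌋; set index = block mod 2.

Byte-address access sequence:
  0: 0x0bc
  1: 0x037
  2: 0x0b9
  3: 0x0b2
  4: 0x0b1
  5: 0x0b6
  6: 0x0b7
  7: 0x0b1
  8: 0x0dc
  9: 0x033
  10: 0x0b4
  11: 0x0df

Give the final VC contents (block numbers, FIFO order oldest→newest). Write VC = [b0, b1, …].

VC = [11, 3]

#0 0xbc→b11/s1 MISS; vc=[]
#1 0x37→b3/s1 MISS; vc=[11]
#2 0xb9→b11/s1 VC-HIT; vc=[3]
#3 0xb2→b11/s1 L1-HIT; vc=[3]
#4 0xb1→b11/s1 L1-HIT; vc=[3]
#5 0xb6→b11/s1 L1-HIT; vc=[3]
#6 0xb7→b11/s1 L1-HIT; vc=[3]
#7 0xb1→b11/s1 L1-HIT; vc=[3]
#8 0xdc→b13/s1 MISS; vc=[3,11]
#9 0x33→b3/s1 VC-HIT; vc=[13,11]
#10 0xb4→b11/s1 VC-HIT; vc=[13,3]
#11 0xdf→b13/s1 VC-HIT; vc=[11,3]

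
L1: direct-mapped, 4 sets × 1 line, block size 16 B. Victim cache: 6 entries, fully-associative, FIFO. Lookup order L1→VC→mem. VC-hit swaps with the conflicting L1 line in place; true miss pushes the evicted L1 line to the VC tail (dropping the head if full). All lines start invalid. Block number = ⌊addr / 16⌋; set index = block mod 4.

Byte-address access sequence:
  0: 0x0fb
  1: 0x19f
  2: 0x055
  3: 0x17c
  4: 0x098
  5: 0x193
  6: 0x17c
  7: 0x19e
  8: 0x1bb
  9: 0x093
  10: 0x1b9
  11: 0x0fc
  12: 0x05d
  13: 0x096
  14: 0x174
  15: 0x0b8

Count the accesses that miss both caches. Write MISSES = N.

MISSES = 7

#0 0xfb→b15/s3 MISS; vc=[]
#1 0x19f→b25/s1 MISS; vc=[]
#2 0x55→b5/s1 MISS; vc=[25]
#3 0x17c→b23/s3 MISS; vc=[25,15]
#4 0x98→b9/s1 MISS; vc=[25,15,5]
#5 0x193→b25/s1 VC-HIT; vc=[9,15,5]
#6 0x17c→b23/s3 L1-HIT; vc=[9,15,5]
#7 0x19e→b25/s1 L1-HIT; vc=[9,15,5]
#8 0x1bb→b27/s3 MISS; vc=[9,15,5,23]
#9 0x93→b9/s1 VC-HIT; vc=[25,15,5,23]
#10 0x1b9→b27/s3 L1-HIT; vc=[25,15,5,23]
#11 0xfc→b15/s3 VC-HIT; vc=[25,27,5,23]
#12 0x5d→b5/s1 VC-HIT; vc=[25,27,9,23]
#13 0x96→b9/s1 VC-HIT; vc=[25,27,5,23]
#14 0x174→b23/s3 VC-HIT; vc=[25,27,5,15]
#15 0xb8→b11/s3 MISS; vc=[25,27,5,15,23]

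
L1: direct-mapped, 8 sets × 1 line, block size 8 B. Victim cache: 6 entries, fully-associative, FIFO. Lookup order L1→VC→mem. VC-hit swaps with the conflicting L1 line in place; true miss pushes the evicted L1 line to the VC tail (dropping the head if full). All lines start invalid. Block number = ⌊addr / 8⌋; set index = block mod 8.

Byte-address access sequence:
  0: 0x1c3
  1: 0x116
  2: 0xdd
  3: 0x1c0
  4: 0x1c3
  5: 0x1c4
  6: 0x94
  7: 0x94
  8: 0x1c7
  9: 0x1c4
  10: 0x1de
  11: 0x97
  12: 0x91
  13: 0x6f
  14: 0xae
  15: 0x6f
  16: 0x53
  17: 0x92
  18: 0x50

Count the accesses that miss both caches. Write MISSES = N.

  [0] addr=0x1c3 blk=56 s=0: MISS | VC []
  [1] addr=0x116 blk=34 s=2: MISS | VC []
  [2] addr=0xdd blk=27 s=3: MISS | VC []
  [3] addr=0x1c0 blk=56 s=0: L1-HIT | VC []
  [4] addr=0x1c3 blk=56 s=0: L1-HIT | VC []
  [5] addr=0x1c4 blk=56 s=0: L1-HIT | VC []
  [6] addr=0x94 blk=18 s=2: MISS | VC [34]
  [7] addr=0x94 blk=18 s=2: L1-HIT | VC [34]
  [8] addr=0x1c7 blk=56 s=0: L1-HIT | VC [34]
  [9] addr=0x1c4 blk=56 s=0: L1-HIT | VC [34]
  [10] addr=0x1de blk=59 s=3: MISS | VC [34, 27]
  [11] addr=0x97 blk=18 s=2: L1-HIT | VC [34, 27]
  [12] addr=0x91 blk=18 s=2: L1-HIT | VC [34, 27]
  [13] addr=0x6f blk=13 s=5: MISS | VC [34, 27]
  [14] addr=0xae blk=21 s=5: MISS | VC [34, 27, 13]
  [15] addr=0x6f blk=13 s=5: VC-HIT | VC [34, 27, 21]
  [16] addr=0x53 blk=10 s=2: MISS | VC [34, 27, 21, 18]
  [17] addr=0x92 blk=18 s=2: VC-HIT | VC [34, 27, 21, 10]
  [18] addr=0x50 blk=10 s=2: VC-HIT | VC [34, 27, 21, 18]

MISSES = 8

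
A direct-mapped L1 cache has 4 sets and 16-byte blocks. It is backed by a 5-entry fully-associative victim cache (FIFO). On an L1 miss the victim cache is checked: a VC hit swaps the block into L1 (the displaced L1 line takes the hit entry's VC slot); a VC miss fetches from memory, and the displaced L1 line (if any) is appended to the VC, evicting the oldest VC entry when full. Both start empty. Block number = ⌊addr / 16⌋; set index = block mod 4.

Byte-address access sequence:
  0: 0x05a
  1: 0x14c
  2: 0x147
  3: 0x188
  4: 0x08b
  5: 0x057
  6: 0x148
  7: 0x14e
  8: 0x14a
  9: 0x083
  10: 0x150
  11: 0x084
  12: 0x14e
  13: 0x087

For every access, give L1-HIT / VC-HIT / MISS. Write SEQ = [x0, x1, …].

SEQ = [MISS, MISS, L1-HIT, MISS, MISS, L1-HIT, VC-HIT, L1-HIT, L1-HIT, VC-HIT, MISS, L1-HIT, VC-HIT, VC-HIT]

  [0] addr=0x5a blk=5 s=1: MISS | VC []
  [1] addr=0x14c blk=20 s=0: MISS | VC []
  [2] addr=0x147 blk=20 s=0: L1-HIT | VC []
  [3] addr=0x188 blk=24 s=0: MISS | VC [20]
  [4] addr=0x8b blk=8 s=0: MISS | VC [20, 24]
  [5] addr=0x57 blk=5 s=1: L1-HIT | VC [20, 24]
  [6] addr=0x148 blk=20 s=0: VC-HIT | VC [8, 24]
  [7] addr=0x14e blk=20 s=0: L1-HIT | VC [8, 24]
  [8] addr=0x14a blk=20 s=0: L1-HIT | VC [8, 24]
  [9] addr=0x83 blk=8 s=0: VC-HIT | VC [20, 24]
  [10] addr=0x150 blk=21 s=1: MISS | VC [20, 24, 5]
  [11] addr=0x84 blk=8 s=0: L1-HIT | VC [20, 24, 5]
  [12] addr=0x14e blk=20 s=0: VC-HIT | VC [8, 24, 5]
  [13] addr=0x87 blk=8 s=0: VC-HIT | VC [20, 24, 5]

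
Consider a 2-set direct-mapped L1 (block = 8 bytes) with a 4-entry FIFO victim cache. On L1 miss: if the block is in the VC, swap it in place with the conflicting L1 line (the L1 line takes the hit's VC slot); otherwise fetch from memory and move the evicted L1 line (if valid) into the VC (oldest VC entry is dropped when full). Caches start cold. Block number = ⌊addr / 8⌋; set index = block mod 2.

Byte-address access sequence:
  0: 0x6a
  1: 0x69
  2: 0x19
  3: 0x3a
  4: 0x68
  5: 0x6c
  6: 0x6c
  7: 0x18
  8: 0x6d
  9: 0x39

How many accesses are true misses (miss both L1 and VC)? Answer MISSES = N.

MISSES = 3

  [0] addr=0x6a blk=13 s=1: MISS | VC []
  [1] addr=0x69 blk=13 s=1: L1-HIT | VC []
  [2] addr=0x19 blk=3 s=1: MISS | VC [13]
  [3] addr=0x3a blk=7 s=1: MISS | VC [13, 3]
  [4] addr=0x68 blk=13 s=1: VC-HIT | VC [7, 3]
  [5] addr=0x6c blk=13 s=1: L1-HIT | VC [7, 3]
  [6] addr=0x6c blk=13 s=1: L1-HIT | VC [7, 3]
  [7] addr=0x18 blk=3 s=1: VC-HIT | VC [7, 13]
  [8] addr=0x6d blk=13 s=1: VC-HIT | VC [7, 3]
  [9] addr=0x39 blk=7 s=1: VC-HIT | VC [13, 3]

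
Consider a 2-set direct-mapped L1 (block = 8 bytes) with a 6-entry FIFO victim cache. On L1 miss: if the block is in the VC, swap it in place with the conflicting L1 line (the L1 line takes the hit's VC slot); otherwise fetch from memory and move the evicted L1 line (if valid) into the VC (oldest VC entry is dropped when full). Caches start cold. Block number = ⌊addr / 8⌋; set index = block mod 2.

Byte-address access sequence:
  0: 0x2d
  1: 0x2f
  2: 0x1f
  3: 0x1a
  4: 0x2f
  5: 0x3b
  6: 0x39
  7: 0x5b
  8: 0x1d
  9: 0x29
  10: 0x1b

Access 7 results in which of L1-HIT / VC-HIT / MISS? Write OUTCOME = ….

0: 0x2d (blk 5, set 1) → MISS  vc=[]
1: 0x2f (blk 5, set 1) → L1-HIT  vc=[]
2: 0x1f (blk 3, set 1) → MISS  vc=[5]
3: 0x1a (blk 3, set 1) → L1-HIT  vc=[5]
4: 0x2f (blk 5, set 1) → VC-HIT  vc=[3]
5: 0x3b (blk 7, set 1) → MISS  vc=[3, 5]
6: 0x39 (blk 7, set 1) → L1-HIT  vc=[3, 5]
7: 0x5b (blk 11, set 1) → MISS  vc=[3, 5, 7]
8: 0x1d (blk 3, set 1) → VC-HIT  vc=[11, 5, 7]
9: 0x29 (blk 5, set 1) → VC-HIT  vc=[11, 3, 7]
10: 0x1b (blk 3, set 1) → VC-HIT  vc=[11, 5, 7]

OUTCOME = MISS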